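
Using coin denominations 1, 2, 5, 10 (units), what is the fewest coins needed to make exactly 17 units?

3

17 − 1×10→7 − 1×5→2 − 1×2→0
Total coins = 1 + 1 + 1 = 3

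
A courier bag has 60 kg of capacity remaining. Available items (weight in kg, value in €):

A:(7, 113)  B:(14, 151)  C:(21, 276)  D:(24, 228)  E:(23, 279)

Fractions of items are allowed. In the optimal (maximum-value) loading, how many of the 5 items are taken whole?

Ratios (sorted): A 16.14, C 13.14, E 12.13, B 10.79, D 9.50
take A (7 @ 113); take C (21 @ 276); take E (23 @ 279); take 9/14 of B → 97.07. Capacity used 60/60.
3 item(s) taken whole; one partial (take 9/14 of B).

3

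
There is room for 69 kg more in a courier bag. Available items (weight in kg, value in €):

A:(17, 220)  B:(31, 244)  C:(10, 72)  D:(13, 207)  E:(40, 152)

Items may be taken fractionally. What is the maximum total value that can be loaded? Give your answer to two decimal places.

728.60

Sort by value per unit weight and fill in that order.
Ratios (sorted): D 15.92, A 12.94, B 7.87, C 7.20, E 3.80
take D (13 @ 207); take A (17 @ 220); take B (31 @ 244); take 8/10 of C → 57.60. Capacity used 69/69.
Total value = 728.60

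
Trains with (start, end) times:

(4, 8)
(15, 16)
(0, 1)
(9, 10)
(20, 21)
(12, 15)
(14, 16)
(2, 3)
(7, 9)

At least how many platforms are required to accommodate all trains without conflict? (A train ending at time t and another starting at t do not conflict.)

starts: [0, 2, 4, 7, 9, 12, 14, 15, 20]
ends:   [1, 3, 8, 9, 10, 15, 16, 16, 21]
s0→1 e1→0 s2→1 e3→0 s4→1 s7→2  — peak 2.

2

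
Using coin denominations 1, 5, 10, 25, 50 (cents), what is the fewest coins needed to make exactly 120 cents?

Greedy: take as many of the largest coin as possible, then repeat with the remainder.
120 − 2×50→20 − 2×10→0
Total coins = 2 + 2 = 4

4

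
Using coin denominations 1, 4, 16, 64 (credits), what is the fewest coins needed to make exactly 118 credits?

7

118 = 1×64 + 3×16 + 1×4 + 2×1
Total coins = 1 + 3 + 1 + 2 = 7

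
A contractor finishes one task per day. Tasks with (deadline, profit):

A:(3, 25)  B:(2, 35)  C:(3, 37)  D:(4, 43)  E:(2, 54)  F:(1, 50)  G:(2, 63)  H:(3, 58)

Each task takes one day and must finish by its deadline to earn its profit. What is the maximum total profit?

218

Take jobs in profit order; each goes to the latest open slot no later than its deadline.
Profit order: G=63 H=58 E=54 F=50 D=43 C=37 B=35 A=25
Assign: G→slot 2, H→slot 3, E→slot 1, F skipped, D→slot 4, C skipped, B skipped, A skipped.
Slots: [1:E] [2:G] [3:H] [4:D]
Profit = 54 + 63 + 58 + 43 = 218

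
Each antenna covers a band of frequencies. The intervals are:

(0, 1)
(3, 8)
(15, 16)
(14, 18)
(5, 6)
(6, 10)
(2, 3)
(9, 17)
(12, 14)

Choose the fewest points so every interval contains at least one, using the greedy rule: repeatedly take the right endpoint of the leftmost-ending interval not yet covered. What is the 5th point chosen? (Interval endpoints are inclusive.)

16

Process intervals by earliest right end; each time one isn't hit yet, stab at its right endpoint.
By right end: [0,1]  [2,3]  [5,6]  [3,8]  [6,10]  [12,14]  [15,16]  [9,17]  [14,18]
[0,1] uncovered → point at 1; [2,3] uncovered → point at 3; [5,6] uncovered → point at 6; [12,14] uncovered → point at 14; [15,16] uncovered → point at 16.
Points: 1, 3, 6, 14, 16 (5 total).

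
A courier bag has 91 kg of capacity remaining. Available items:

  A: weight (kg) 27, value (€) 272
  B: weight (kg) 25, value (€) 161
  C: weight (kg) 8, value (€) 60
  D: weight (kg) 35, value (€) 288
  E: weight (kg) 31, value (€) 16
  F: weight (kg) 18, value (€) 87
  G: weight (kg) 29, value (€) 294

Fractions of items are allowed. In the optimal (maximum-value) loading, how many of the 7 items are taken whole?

Sort by value per unit weight and fill in that order.
Order: G (294/29=10.14) > A (272/27=10.07) > D (288/35=8.23) > C (60/8=7.50) > B (161/25=6.44) > F (87/18=4.83) > E (16/31=0.52)
Fill: take G (29 @ 294) → take A (27 @ 272) → take D (35 @ 288); 91/91 used.
3 item(s) taken whole.

3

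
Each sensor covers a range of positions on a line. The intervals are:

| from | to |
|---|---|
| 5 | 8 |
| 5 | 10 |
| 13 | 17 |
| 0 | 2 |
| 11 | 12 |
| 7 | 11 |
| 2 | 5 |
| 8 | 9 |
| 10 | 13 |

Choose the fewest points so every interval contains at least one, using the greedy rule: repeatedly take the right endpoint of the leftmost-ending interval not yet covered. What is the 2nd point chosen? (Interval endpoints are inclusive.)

8

Sorted: [0,2] [2,5] [5,8] [8,9] [5,10] [7,11] [11,12] [10,13] [13,17]
{[0,2],[2,5]} hit by 2; {[5,8],[8,9],[5,10],[7,11]} hit by 8; {[11,12],[10,13]} hit by 12; {[13,17]} hit by 17.
Points: 2, 8, 12, 17 (4 total).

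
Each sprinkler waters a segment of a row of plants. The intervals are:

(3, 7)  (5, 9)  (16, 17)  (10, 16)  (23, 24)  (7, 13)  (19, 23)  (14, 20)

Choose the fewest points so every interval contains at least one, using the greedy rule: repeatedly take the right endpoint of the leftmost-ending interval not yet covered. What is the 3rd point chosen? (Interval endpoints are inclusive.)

Process intervals by earliest right end; each time one isn't hit yet, stab at its right endpoint.
Sorted: [3,7] [5,9] [7,13] [10,16] [16,17] [14,20] [19,23] [23,24]
{[3,7],[5,9],[7,13]} hit by 7; {[10,16],[16,17],[14,20]} hit by 16; {[19,23],[23,24]} hit by 23.
Points: 7, 16, 23 (3 total).

23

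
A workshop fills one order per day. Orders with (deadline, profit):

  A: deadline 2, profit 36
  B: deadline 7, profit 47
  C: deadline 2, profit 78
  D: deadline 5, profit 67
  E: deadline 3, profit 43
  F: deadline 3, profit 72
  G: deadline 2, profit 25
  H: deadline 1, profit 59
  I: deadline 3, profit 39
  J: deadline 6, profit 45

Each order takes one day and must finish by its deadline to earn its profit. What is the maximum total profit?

By profit: C(d2,78), F(d3,72), D(d5,67), H(d1,59), B(d7,47), J(d6,45), E(d3,43), I(d3,39), A(d2,36), G(d2,25)
C→slot 2; F→slot 3; D→slot 5; H→slot 1; B→slot 7; J→slot 6; E skipped; I skipped; A skipped; G skipped.
Profit = 59 + 78 + 72 + 67 + 45 + 47 = 368

368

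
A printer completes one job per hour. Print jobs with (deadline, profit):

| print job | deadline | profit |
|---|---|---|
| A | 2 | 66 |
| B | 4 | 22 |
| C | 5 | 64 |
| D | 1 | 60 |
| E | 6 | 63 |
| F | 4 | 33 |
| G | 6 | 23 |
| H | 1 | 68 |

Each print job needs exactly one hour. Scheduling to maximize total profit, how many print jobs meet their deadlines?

Sort by profit descending; place each in the latest free slot ≤ its deadline.
By profit: H(d1,68), A(d2,66), C(d5,64), E(d6,63), D(d1,60), F(d4,33), G(d6,23), B(d4,22)
H→slot 1; A→slot 2; C→slot 5; E→slot 6; D skipped; F→slot 4; G→slot 3; B skipped.
6 of 8 scheduled.

6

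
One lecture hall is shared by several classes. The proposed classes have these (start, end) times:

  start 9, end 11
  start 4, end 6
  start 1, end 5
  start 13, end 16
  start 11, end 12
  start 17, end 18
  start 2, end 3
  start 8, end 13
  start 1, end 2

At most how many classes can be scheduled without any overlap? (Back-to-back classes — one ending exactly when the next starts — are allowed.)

Greedy by earliest finish: after sorting by end time, pick each interval compatible with the last pick.
By end time: (1,2), (2,3), (1,5), (4,6), (9,11), (11,12), (8,13), (13,16), (17,18).
Pick (1,2); next start ≥ 2 → (2,3); next start ≥ 3 → (4,6); next start ≥ 6 → (9,11); next start ≥ 11 → (11,12); next start ≥ 12 → (13,16); next start ≥ 16 → (17,18).
Selected 7 classes.

7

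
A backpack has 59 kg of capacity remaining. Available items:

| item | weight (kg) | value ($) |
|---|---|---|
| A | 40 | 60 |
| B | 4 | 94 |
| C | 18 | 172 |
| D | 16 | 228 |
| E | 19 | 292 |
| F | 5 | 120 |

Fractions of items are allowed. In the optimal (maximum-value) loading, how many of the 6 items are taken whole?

4

Greedy by value/weight ratio, highest first.
Order: F (120/5=24.00) > B (94/4=23.50) > E (292/19=15.37) > D (228/16=14.25) > C (172/18=9.56) > A (60/40=1.50)
Fill: take F (5 @ 120) → take B (4 @ 94) → take E (19 @ 292) → take D (16 @ 228) → take 15/18 of C → 143.33; 59/59 used.
4 item(s) taken whole; one partial (take 15/18 of C).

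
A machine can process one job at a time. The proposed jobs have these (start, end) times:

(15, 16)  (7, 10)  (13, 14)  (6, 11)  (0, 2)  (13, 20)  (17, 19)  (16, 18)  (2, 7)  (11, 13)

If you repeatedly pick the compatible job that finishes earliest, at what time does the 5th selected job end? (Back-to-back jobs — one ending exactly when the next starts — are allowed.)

Greedy by earliest finish: after sorting by end time, pick each interval compatible with the last pick.
Sorted by end: (0,2)  (2,7)  (7,10)  (6,11)  (11,13)  (13,14)  (15,16)  (16,18)  (17,19)  (13,20)
take (0,2); take (2,7); take (7,10); skip (6,11); take (11,13); take (13,14); take (15,16); take (16,18).
Selected: (0,2) (2,7) (7,10) (11,13) (13,14) (15,16) (16,18)

14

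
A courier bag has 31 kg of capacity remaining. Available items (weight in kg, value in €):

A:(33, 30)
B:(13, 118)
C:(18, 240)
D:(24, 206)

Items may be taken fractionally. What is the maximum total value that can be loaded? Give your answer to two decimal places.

358.00

Sort by value per unit weight and fill in that order.
Order: C (240/18=13.33) > B (118/13=9.08) > D (206/24=8.58) > A (30/33=0.91)
Fill: take C (18 @ 240) → take B (13 @ 118); 31/31 used.
Total value = 358.00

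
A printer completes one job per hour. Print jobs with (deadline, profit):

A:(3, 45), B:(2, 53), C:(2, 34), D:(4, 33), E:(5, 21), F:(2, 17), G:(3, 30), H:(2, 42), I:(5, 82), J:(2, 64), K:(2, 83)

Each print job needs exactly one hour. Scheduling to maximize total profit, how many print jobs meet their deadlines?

By profit: K(d2,83), I(d5,82), J(d2,64), B(d2,53), A(d3,45), H(d2,42), C(d2,34), D(d4,33), G(d3,30), E(d5,21), F(d2,17)
K→slot 2; I→slot 5; J→slot 1; B skipped; A→slot 3; H skipped; C skipped; D→slot 4; G skipped; E skipped; F skipped.
5 of 11 scheduled.

5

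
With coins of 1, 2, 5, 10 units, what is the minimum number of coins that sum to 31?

4

31 − 3×10→1 − 1×1→0
Total coins = 3 + 1 = 4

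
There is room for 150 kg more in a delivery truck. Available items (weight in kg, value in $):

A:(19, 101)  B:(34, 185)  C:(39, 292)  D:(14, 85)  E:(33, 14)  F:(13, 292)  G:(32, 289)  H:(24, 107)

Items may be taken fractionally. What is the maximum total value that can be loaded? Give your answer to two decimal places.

Greedy by value/weight ratio, highest first.
Ratios (sorted): F 22.46, G 9.03, C 7.49, D 6.07, B 5.44, A 5.32, H 4.46, E 0.42
take F (13 @ 292); take G (32 @ 289); take C (39 @ 292); take D (14 @ 85); take B (34 @ 185); take 18/19 of A → 95.68. Capacity used 150/150.
Total value = 1238.68

1238.68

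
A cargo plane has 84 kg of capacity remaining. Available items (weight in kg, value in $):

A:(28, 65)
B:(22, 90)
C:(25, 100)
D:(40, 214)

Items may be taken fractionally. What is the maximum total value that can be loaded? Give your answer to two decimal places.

Sort by value per unit weight and fill in that order.
Ratios (sorted): D 5.35, B 4.09, C 4.00, A 2.32
take D (40 @ 214); take B (22 @ 90); take 22/25 of C → 88.00. Capacity used 84/84.
Total value = 392.00

392.00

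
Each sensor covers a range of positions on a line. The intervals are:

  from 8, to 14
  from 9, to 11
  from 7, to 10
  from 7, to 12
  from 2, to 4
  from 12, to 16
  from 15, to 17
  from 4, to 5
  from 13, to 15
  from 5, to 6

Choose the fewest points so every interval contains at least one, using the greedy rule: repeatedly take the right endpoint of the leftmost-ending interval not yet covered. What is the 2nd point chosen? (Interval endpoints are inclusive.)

Sort by right endpoint; whenever an interval is uncovered, place a point at its right end.
Sorted: [2,4] [4,5] [5,6] [7,10] [9,11] [7,12] [8,14] [13,15] [12,16] [15,17]
{[2,4],[4,5]} hit by 4; {[5,6]} hit by 6; {[7,10],[9,11],[7,12],[8,14]} hit by 10; {[13,15],[12,16],[15,17]} hit by 15.
Points: 4, 6, 10, 15 (4 total).

6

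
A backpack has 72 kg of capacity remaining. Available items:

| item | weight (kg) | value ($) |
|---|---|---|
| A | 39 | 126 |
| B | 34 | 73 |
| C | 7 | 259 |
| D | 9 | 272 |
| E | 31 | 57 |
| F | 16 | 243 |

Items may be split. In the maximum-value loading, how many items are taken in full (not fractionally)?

Sort by value per unit weight and fill in that order.
Ratios (sorted): C 37.00, D 30.22, F 15.19, A 3.23, B 2.15, E 1.84
take C (7 @ 259); take D (9 @ 272); take F (16 @ 243); take A (39 @ 126); take 1/34 of B → 2.15. Capacity used 72/72.
4 item(s) taken whole; one partial (take 1/34 of B).

4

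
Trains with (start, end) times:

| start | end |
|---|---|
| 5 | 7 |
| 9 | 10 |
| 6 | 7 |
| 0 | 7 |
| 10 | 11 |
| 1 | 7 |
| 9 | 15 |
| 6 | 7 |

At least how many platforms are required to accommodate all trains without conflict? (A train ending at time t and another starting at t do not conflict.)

5

starts: [0, 1, 5, 6, 6, 9, 9, 10]
ends:   [7, 7, 7, 7, 7, 10, 11, 15]
s0→1 s1→2 s5→3 s6→4 s6→5  — peak 5.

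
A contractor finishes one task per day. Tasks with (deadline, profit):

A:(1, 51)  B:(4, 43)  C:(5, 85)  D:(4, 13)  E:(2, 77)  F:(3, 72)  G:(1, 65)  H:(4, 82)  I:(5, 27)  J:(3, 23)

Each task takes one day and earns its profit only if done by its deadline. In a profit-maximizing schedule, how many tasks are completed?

Profit order: C=85 H=82 E=77 F=72 G=65 A=51 B=43 I=27 J=23 D=13
Assign: C→slot 5, H→slot 4, E→slot 2, F→slot 3, G→slot 1, A skipped, B skipped, I skipped, J skipped, D skipped.
Slots: [1:G] [2:E] [3:F] [4:H] [5:C]
5 of 10 scheduled.

5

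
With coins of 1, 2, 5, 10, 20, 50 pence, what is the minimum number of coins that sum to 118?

118 = 2×50 + 1×10 + 1×5 + 1×2 + 1×1
Total coins = 2 + 1 + 1 + 1 + 1 = 6

6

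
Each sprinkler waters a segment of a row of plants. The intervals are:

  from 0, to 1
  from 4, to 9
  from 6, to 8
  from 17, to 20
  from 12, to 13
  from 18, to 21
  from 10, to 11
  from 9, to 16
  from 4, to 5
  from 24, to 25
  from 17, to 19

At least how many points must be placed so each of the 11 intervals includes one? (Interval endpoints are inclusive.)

7

Sorted: [0,1] [4,5] [6,8] [4,9] [10,11] [12,13] [9,16] [17,19] [17,20] [18,21] [24,25]
{[0,1]} hit by 1; {[4,5]} hit by 5; {[6,8],[4,9]} hit by 8; {[10,11]} hit by 11; {[12,13],[9,16]} hit by 13; {[17,19],[17,20],[18,21]} hit by 19; {[24,25]} hit by 25.
Points: 1, 5, 8, 11, 13, 19, 25 (7 total).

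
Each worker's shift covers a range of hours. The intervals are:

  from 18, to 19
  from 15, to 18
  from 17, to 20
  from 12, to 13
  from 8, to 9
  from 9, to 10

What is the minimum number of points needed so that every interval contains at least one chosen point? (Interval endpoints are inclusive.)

3

Sort by right endpoint; whenever an interval is uncovered, place a point at its right end.
Sorted: [8,9] [9,10] [12,13] [15,18] [18,19] [17,20]
{[8,9],[9,10]} hit by 9; {[12,13]} hit by 13; {[15,18],[18,19],[17,20]} hit by 18.
Points: 9, 13, 18 (3 total).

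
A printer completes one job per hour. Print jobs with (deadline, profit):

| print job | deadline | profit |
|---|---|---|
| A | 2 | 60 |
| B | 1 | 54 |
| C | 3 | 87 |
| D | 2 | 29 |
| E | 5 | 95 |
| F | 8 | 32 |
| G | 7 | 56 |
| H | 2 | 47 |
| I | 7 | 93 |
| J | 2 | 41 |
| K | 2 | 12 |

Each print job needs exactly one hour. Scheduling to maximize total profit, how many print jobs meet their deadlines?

7

Profit order: E=95 I=93 C=87 A=60 G=56 B=54 H=47 J=41 F=32 D=29 K=12
Assign: E→slot 5, I→slot 7, C→slot 3, A→slot 2, G→slot 6, B→slot 1, H skipped, J skipped, F→slot 8, D skipped, K skipped.
Slots: [1:B] [2:A] [3:C] [5:E] [6:G] [7:I] [8:F]
7 of 11 scheduled.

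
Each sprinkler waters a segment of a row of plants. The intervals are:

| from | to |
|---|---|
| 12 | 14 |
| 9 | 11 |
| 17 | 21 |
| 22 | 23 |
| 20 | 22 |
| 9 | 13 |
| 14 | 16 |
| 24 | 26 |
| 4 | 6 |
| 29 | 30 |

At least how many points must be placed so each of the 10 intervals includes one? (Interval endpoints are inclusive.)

Sorted: [4,6] [9,11] [9,13] [12,14] [14,16] [17,21] [20,22] [22,23] [24,26] [29,30]
{[4,6]} hit by 6; {[9,11],[9,13]} hit by 11; {[12,14],[14,16]} hit by 14; {[17,21],[20,22]} hit by 21; {[22,23]} hit by 23; {[24,26]} hit by 26; {[29,30]} hit by 30.
Points: 6, 11, 14, 21, 23, 26, 30 (7 total).

7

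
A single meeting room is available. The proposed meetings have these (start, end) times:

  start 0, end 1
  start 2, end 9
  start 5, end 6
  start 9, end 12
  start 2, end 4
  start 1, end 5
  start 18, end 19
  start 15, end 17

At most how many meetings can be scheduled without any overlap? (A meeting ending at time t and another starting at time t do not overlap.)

Sorted by end: (0,1)  (2,4)  (1,5)  (5,6)  (2,9)  (9,12)  (15,17)  (18,19)
take (0,1); take (2,4); take (5,6); take (9,12); take (15,17); take (18,19).
Selected 6 meetings.

6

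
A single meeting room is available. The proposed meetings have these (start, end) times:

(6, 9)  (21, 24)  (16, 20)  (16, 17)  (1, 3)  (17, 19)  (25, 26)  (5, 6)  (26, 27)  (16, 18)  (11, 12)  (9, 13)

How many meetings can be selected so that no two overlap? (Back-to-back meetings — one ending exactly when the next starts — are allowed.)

Order by finish time; keep every interval that doesn't clash with the previous kept one.
By end time: (1,3), (5,6), (6,9), (11,12), (9,13), (16,17), (16,18), (17,19), (16,20), (21,24), (25,26), (26,27).
Pick (1,3); next start ≥ 3 → (5,6); next start ≥ 6 → (6,9); next start ≥ 9 → (11,12); next start ≥ 12 → (16,17); next start ≥ 17 → (17,19); next start ≥ 19 → (21,24); next start ≥ 24 → (25,26); next start ≥ 26 → (26,27).
Selected 9 meetings.

9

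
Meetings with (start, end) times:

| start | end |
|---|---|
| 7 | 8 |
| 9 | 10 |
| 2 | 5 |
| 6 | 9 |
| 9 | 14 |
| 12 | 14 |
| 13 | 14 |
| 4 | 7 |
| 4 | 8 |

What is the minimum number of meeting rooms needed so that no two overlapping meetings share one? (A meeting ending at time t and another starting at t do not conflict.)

starts: [2, 4, 4, 6, 7, 9, 9, 12, 13]
ends:   [5, 7, 8, 8, 9, 10, 14, 14, 14]
s2→1 s4→2 s4→3  — peak 3.

3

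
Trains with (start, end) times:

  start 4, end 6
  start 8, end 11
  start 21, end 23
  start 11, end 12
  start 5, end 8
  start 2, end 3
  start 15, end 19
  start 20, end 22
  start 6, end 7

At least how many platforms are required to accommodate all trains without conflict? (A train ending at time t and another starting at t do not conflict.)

2

starts: [2, 4, 5, 6, 8, 11, 15, 20, 21]
ends:   [3, 6, 7, 8, 11, 12, 19, 22, 23]
s2→1 e3→0 s4→1 s5→2  — peak 2.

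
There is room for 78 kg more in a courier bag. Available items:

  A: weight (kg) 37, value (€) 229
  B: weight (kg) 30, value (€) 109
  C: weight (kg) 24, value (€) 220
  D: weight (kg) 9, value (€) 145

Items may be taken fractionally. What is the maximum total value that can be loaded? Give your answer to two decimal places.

Greedy by value/weight ratio, highest first.
Order: D (145/9=16.11) > C (220/24=9.17) > A (229/37=6.19) > B (109/30=3.63)
Fill: take D (9 @ 145) → take C (24 @ 220) → take A (37 @ 229) → take 8/30 of B → 29.07; 78/78 used.
Total value = 623.07

623.07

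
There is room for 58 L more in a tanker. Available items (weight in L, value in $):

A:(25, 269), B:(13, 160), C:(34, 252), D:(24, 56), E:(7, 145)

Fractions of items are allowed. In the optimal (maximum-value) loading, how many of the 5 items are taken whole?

3

Greedy by value/weight ratio, highest first.
Order: E (145/7=20.71) > B (160/13=12.31) > A (269/25=10.76) > C (252/34=7.41) > D (56/24=2.33)
Fill: take E (7 @ 145) → take B (13 @ 160) → take A (25 @ 269) → take 13/34 of C → 96.35; 58/58 used.
3 item(s) taken whole; one partial (take 13/34 of C).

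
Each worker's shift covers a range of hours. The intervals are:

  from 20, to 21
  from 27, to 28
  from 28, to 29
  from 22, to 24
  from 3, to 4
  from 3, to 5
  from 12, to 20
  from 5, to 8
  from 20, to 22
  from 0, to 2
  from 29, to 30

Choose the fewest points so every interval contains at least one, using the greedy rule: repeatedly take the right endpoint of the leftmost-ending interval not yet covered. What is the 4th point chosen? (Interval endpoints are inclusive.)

Sort by right endpoint; whenever an interval is uncovered, place a point at its right end.
By right end: [0,2]  [3,4]  [3,5]  [5,8]  [12,20]  [20,21]  [20,22]  [22,24]  [27,28]  [28,29]  [29,30]
[0,2] uncovered → point at 2; [3,4] uncovered → point at 4; [5,8] uncovered → point at 8; [12,20] uncovered → point at 20; [22,24] uncovered → point at 24; [27,28] uncovered → point at 28; [29,30] uncovered → point at 30.
Points: 2, 4, 8, 20, 24, 28, 30 (7 total).

20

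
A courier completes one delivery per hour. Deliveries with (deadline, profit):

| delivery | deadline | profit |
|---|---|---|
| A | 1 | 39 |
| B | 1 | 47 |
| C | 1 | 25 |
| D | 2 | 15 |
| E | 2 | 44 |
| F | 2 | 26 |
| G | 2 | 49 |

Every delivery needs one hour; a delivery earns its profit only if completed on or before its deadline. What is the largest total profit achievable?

Take jobs in profit order; each goes to the latest open slot no later than its deadline.
Profit order: G=49 B=47 E=44 A=39 F=26 C=25 D=15
Assign: G→slot 2, B→slot 1, E skipped, A skipped, F skipped, C skipped, D skipped.
Slots: [1:B] [2:G]
Profit = 47 + 49 = 96

96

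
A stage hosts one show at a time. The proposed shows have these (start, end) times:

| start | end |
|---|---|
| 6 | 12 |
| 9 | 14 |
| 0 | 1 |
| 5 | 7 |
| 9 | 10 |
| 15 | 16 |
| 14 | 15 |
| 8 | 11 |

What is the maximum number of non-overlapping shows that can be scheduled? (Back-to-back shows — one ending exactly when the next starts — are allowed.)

5

Greedy by earliest finish: after sorting by end time, pick each interval compatible with the last pick.
By end time: (0,1), (5,7), (9,10), (8,11), (6,12), (9,14), (14,15), (15,16).
Pick (0,1); next start ≥ 1 → (5,7); next start ≥ 7 → (9,10); next start ≥ 10 → (14,15); next start ≥ 15 → (15,16).
Selected 5 shows.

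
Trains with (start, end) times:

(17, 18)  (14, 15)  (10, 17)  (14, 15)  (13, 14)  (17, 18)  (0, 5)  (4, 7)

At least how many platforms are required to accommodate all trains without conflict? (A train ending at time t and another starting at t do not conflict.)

Events (time:±→running): 0:+→1 4:+→2 5:-→1 7:-→0 10:+→1 13:+→2 14:-→1 14:+→2 14:+→3 … peak 3.

3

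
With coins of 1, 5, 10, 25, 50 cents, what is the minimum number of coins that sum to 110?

3

Greedy: take as many of the largest coin as possible, then repeat with the remainder.
110 − 2×50→10 − 1×10→0
Total coins = 2 + 1 = 3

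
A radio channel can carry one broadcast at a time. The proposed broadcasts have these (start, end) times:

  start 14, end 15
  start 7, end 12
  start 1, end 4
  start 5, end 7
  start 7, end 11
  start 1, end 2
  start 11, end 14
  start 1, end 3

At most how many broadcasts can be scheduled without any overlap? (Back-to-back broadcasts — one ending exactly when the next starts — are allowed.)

5

Sorted by end: (1,2)  (1,3)  (1,4)  (5,7)  (7,11)  (7,12)  (11,14)  (14,15)
take (1,2); skip (1,3); take (5,7); take (7,11); skip (7,12); take (11,14); take (14,15).
Selected 5 broadcasts.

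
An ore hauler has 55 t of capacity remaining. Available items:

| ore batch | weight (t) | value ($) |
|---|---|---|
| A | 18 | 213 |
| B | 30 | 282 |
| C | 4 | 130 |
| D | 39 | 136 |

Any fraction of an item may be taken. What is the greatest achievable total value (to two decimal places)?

Greedy by value/weight ratio, highest first.
Ratios (sorted): C 32.50, A 11.83, B 9.40, D 3.49
take C (4 @ 130); take A (18 @ 213); take B (30 @ 282); take 3/39 of D → 10.46. Capacity used 55/55.
Total value = 635.46

635.46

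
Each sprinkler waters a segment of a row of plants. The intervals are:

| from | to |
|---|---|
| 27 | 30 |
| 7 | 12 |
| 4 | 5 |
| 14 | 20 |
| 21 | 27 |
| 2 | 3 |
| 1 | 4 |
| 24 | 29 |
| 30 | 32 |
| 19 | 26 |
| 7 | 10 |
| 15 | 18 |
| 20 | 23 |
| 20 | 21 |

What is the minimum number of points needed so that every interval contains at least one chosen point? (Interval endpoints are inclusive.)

7

Process intervals by earliest right end; each time one isn't hit yet, stab at its right endpoint.
By right end: [2,3]  [1,4]  [4,5]  [7,10]  [7,12]  [15,18]  [14,20]  [20,21]  [20,23]  [19,26]  [21,27]  [24,29]  [27,30]  [30,32]
[2,3] uncovered → point at 3; [4,5] uncovered → point at 5; [7,10] uncovered → point at 10; [15,18] uncovered → point at 18; [20,21] uncovered → point at 21; [24,29] uncovered → point at 29; [30,32] uncovered → point at 32.
Points: 3, 5, 10, 18, 21, 29, 32 (7 total).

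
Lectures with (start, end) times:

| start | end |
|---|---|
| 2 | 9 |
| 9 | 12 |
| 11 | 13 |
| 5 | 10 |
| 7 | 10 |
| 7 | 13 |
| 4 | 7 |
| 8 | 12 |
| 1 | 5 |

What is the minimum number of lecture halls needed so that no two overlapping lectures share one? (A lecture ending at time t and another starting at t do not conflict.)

starts: [1, 2, 4, 5, 7, 7, 8, 9, 11]
ends:   [5, 7, 9, 10, 10, 12, 12, 13, 13]
s1→1 s2→2 s4→3 e5→2 s5→3 e7→2 s7→3 s7→4 s8→5  — peak 5.

5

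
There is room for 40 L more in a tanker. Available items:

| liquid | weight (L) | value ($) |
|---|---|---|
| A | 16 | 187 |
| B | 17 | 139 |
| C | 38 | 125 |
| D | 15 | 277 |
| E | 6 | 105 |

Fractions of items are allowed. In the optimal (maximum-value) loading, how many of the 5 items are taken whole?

Greedy by value/weight ratio, highest first.
Order: D (277/15=18.47) > E (105/6=17.50) > A (187/16=11.69) > B (139/17=8.18) > C (125/38=3.29)
Fill: take D (15 @ 277) → take E (6 @ 105) → take A (16 @ 187) → take 3/17 of B → 24.53; 40/40 used.
3 item(s) taken whole; one partial (take 3/17 of B).

3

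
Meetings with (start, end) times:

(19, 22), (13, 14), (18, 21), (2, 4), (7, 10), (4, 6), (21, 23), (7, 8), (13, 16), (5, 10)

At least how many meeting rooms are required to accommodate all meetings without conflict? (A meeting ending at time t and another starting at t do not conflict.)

Count concurrent intervals with a sweep; the peak is the room count.
starts: [2, 4, 5, 7, 7, 13, 13, 18, 19, 21]
ends:   [4, 6, 8, 10, 10, 14, 16, 21, 22, 23]
s2→1 e4→0 s4→1 s5→2 e6→1 s7→2 s7→3  — peak 3.

3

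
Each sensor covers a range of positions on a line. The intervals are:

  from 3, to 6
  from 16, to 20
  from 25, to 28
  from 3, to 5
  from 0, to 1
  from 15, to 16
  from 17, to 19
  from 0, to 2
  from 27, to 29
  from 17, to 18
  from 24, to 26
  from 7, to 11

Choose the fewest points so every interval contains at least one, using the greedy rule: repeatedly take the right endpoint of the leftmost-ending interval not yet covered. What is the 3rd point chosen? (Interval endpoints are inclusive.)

Process intervals by earliest right end; each time one isn't hit yet, stab at its right endpoint.
By right end: [0,1]  [0,2]  [3,5]  [3,6]  [7,11]  [15,16]  [17,18]  [17,19]  [16,20]  [24,26]  [25,28]  [27,29]
[0,1] uncovered → point at 1; [3,5] uncovered → point at 5; [7,11] uncovered → point at 11; [15,16] uncovered → point at 16; [17,18] uncovered → point at 18; [24,26] uncovered → point at 26; [27,29] uncovered → point at 29.
Points: 1, 5, 11, 16, 18, 26, 29 (7 total).

11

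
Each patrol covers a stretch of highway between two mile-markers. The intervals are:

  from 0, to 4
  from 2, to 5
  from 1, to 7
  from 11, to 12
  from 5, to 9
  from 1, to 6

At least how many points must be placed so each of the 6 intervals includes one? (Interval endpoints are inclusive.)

Process intervals by earliest right end; each time one isn't hit yet, stab at its right endpoint.
Sorted: [0,4] [2,5] [1,6] [1,7] [5,9] [11,12]
{[0,4],[2,5],[1,6],[1,7]} hit by 4; {[5,9]} hit by 9; {[11,12]} hit by 12.
Points: 4, 9, 12 (3 total).

3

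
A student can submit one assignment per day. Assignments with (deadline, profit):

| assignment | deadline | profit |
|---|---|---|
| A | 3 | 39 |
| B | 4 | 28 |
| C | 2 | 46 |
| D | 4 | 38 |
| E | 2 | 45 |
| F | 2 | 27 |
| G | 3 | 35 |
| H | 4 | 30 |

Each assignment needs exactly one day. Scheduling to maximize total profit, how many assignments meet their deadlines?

By profit: C(d2,46), E(d2,45), A(d3,39), D(d4,38), G(d3,35), H(d4,30), B(d4,28), F(d2,27)
C→slot 2; E→slot 1; A→slot 3; D→slot 4; G skipped; H skipped; B skipped; F skipped.
4 of 8 scheduled.

4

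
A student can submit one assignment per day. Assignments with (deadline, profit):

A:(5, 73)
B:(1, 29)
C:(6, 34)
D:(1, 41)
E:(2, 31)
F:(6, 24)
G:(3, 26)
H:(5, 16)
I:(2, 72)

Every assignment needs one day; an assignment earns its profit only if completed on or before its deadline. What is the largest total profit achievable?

Sort by profit descending; place each in the latest free slot ≤ its deadline.
By profit: A(d5,73), I(d2,72), D(d1,41), C(d6,34), E(d2,31), B(d1,29), G(d3,26), F(d6,24), H(d5,16)
A→slot 5; I→slot 2; D→slot 1; C→slot 6; E skipped; B skipped; G→slot 3; F→slot 4; H skipped.
Profit = 41 + 72 + 26 + 24 + 73 + 34 = 270

270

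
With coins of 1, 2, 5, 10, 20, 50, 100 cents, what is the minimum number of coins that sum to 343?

7

Greedy: take as many of the largest coin as possible, then repeat with the remainder.
343 = 3×100 + 2×20 + 1×2 + 1×1
Total coins = 3 + 2 + 1 + 1 = 7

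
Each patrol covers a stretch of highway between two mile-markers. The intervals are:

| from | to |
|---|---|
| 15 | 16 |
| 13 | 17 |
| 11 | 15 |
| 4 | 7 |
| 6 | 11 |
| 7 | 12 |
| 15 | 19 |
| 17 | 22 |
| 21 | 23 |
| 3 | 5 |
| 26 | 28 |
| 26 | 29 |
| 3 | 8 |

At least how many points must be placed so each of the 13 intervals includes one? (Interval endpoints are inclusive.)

5

Process intervals by earliest right end; each time one isn't hit yet, stab at its right endpoint.
By right end: [3,5]  [4,7]  [3,8]  [6,11]  [7,12]  [11,15]  [15,16]  [13,17]  [15,19]  [17,22]  [21,23]  [26,28]  [26,29]
[3,5] uncovered → point at 5; [6,11] uncovered → point at 11; [15,16] uncovered → point at 16; [17,22] uncovered → point at 22; [26,28] uncovered → point at 28.
Points: 5, 11, 16, 22, 28 (5 total).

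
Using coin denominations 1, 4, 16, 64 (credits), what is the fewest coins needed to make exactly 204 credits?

Greedy: take as many of the largest coin as possible, then repeat with the remainder.
204 = 3×64 + 3×4
Total coins = 3 + 3 = 6

6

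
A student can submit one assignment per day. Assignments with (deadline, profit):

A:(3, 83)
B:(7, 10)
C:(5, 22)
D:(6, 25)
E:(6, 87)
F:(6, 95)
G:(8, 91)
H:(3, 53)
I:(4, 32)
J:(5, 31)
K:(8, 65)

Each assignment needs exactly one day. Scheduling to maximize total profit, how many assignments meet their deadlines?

8

By profit: F(d6,95), G(d8,91), E(d6,87), A(d3,83), K(d8,65), H(d3,53), I(d4,32), J(d5,31), D(d6,25), C(d5,22), B(d7,10)
F→slot 6; G→slot 8; E→slot 5; A→slot 3; K→slot 7; H→slot 2; I→slot 4; J→slot 1; D skipped; C skipped; B skipped.
8 of 11 scheduled.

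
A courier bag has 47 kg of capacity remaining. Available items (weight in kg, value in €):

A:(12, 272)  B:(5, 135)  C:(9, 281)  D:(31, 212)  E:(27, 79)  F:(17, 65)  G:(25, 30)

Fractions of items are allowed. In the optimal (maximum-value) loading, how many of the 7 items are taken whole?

3

Sort by value per unit weight and fill in that order.
Ratios (sorted): C 31.22, B 27.00, A 22.67, D 6.84, F 3.82, E 2.93, G 1.20
take C (9 @ 281); take B (5 @ 135); take A (12 @ 272); take 21/31 of D → 143.61. Capacity used 47/47.
3 item(s) taken whole; one partial (take 21/31 of D).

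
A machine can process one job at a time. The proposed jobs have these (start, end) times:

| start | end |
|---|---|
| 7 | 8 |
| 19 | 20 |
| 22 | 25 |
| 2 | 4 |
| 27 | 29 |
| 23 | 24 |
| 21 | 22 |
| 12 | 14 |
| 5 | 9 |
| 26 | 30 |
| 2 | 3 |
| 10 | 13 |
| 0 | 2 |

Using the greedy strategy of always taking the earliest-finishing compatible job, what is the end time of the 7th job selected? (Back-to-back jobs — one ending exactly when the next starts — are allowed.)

24

By end time: (0,2), (2,3), (2,4), (7,8), (5,9), (10,13), (12,14), (19,20), (21,22), (23,24), (22,25), (27,29), (26,30).
Pick (0,2); next start ≥ 2 → (2,3); next start ≥ 3 → (7,8); next start ≥ 8 → (10,13); next start ≥ 13 → (19,20); next start ≥ 20 → (21,22); next start ≥ 22 → (23,24); next start ≥ 24 → (27,29).
Selected: (0,2) (2,3) (7,8) (10,13) (19,20) (21,22) (23,24) (27,29)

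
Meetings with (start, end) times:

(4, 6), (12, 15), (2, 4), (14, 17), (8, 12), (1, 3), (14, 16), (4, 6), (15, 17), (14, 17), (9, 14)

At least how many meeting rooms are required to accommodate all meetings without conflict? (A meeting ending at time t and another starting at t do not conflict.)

starts: [1, 2, 4, 4, 8, 9, 12, 14, 14, 14, 15]
ends:   [3, 4, 6, 6, 12, 14, 15, 16, 17, 17, 17]
s1→1 s2→2 e3→1 e4→0 s4→1 s4→2 e6→1 e6→0 s8→1 s9→2 e12→1 s12→2 e14→1 s14→2 s14→3 s14→4  — peak 4.

4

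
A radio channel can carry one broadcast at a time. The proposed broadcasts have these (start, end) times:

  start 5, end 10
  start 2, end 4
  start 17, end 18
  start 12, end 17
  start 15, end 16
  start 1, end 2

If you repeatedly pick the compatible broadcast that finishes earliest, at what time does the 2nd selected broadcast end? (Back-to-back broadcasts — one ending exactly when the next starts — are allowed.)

By end time: (1,2), (2,4), (5,10), (15,16), (12,17), (17,18).
Pick (1,2); next start ≥ 2 → (2,4); next start ≥ 4 → (5,10); next start ≥ 10 → (15,16); next start ≥ 16 → (17,18).
Selected: (1,2) (2,4) (5,10) (15,16) (17,18)

4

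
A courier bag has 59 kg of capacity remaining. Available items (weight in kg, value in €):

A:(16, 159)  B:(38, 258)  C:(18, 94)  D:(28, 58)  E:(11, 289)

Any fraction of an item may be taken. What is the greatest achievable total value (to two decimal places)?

665.26

Order: E (289/11=26.27) > A (159/16=9.94) > B (258/38=6.79) > C (94/18=5.22) > D (58/28=2.07)
Fill: take E (11 @ 289) → take A (16 @ 159) → take 32/38 of B → 217.26; 59/59 used.
Total value = 665.26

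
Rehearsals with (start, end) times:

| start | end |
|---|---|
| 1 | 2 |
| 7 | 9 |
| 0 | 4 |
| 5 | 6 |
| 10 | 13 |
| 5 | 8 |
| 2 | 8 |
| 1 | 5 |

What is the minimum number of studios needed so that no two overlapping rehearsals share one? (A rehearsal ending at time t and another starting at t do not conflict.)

The answer is the maximum number of intervals overlapping at any instant.
Events (time:±→running): 0:+→1 1:+→2 1:+→3 … peak 3.

3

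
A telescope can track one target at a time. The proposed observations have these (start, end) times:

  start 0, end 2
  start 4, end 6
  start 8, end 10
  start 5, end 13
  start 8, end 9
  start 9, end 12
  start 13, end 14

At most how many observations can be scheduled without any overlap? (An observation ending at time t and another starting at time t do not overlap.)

5

Sorted by end: (0,2)  (4,6)  (8,9)  (8,10)  (9,12)  (5,13)  (13,14)
take (0,2); take (4,6); take (8,9); take (9,12); skip (5,13); take (13,14).
Selected 5 observations.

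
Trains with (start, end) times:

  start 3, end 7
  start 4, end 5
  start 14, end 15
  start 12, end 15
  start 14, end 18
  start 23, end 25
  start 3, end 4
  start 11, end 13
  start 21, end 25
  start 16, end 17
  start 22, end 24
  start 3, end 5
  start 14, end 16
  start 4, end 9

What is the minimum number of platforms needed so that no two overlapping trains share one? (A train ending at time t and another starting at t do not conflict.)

starts: [3, 3, 3, 4, 4, 11, 12, 14, 14, 14, 16, 21, 22, 23]
ends:   [4, 5, 5, 7, 9, 13, 15, 15, 16, 17, 18, 24, 25, 25]
s3→1 s3→2 s3→3 e4→2 s4→3 s4→4  — peak 4.

4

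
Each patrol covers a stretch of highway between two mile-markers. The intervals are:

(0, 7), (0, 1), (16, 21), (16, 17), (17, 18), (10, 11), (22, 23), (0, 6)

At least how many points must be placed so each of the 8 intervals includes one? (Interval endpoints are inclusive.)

By right end: [0,1]  [0,6]  [0,7]  [10,11]  [16,17]  [17,18]  [16,21]  [22,23]
[0,1] uncovered → point at 1; [10,11] uncovered → point at 11; [16,17] uncovered → point at 17; [22,23] uncovered → point at 23.
Points: 1, 11, 17, 23 (4 total).

4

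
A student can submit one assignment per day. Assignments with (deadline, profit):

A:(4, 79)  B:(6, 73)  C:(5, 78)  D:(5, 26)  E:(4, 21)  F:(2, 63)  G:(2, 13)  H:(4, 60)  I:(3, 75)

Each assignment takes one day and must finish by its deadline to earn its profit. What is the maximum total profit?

By profit: A(d4,79), C(d5,78), I(d3,75), B(d6,73), F(d2,63), H(d4,60), D(d5,26), E(d4,21), G(d2,13)
A→slot 4; C→slot 5; I→slot 3; B→slot 6; F→slot 2; H→slot 1; D skipped; E skipped; G skipped.
Profit = 60 + 63 + 75 + 79 + 78 + 73 = 428

428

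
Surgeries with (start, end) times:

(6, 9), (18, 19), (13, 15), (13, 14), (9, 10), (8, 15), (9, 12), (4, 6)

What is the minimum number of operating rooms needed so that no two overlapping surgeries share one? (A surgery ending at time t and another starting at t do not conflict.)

The answer is the maximum number of intervals overlapping at any instant.
starts: [4, 6, 8, 9, 9, 13, 13, 18]
ends:   [6, 9, 10, 12, 14, 15, 15, 19]
s4→1 e6→0 s6→1 s8→2 e9→1 s9→2 s9→3  — peak 3.

3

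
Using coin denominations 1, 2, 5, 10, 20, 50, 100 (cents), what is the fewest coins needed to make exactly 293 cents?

293 − 2×100→93 − 1×50→43 − 2×20→3 − 1×2→1 − 1×1→0
Total coins = 2 + 1 + 2 + 1 + 1 = 7

7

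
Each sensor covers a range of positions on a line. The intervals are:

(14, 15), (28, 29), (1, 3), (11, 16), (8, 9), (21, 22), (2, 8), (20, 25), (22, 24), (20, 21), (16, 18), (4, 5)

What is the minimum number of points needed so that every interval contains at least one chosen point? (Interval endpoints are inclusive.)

8

By right end: [1,3]  [4,5]  [2,8]  [8,9]  [14,15]  [11,16]  [16,18]  [20,21]  [21,22]  [22,24]  [20,25]  [28,29]
[1,3] uncovered → point at 3; [4,5] uncovered → point at 5; [8,9] uncovered → point at 9; [14,15] uncovered → point at 15; [16,18] uncovered → point at 18; [20,21] uncovered → point at 21; [22,24] uncovered → point at 24; [28,29] uncovered → point at 29.
Points: 3, 5, 9, 15, 18, 21, 24, 29 (8 total).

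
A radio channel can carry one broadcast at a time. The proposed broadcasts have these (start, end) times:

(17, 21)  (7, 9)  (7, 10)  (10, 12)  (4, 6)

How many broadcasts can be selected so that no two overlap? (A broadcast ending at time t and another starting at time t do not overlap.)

4

By end time: (4,6), (7,9), (7,10), (10,12), (17,21).
Pick (4,6); next start ≥ 6 → (7,9); next start ≥ 9 → (10,12); next start ≥ 12 → (17,21).
Selected 4 broadcasts.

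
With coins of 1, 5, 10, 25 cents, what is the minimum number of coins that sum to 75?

3

Greedy: take as many of the largest coin as possible, then repeat with the remainder.
75 − 3×25→0
Total coins = 3 = 3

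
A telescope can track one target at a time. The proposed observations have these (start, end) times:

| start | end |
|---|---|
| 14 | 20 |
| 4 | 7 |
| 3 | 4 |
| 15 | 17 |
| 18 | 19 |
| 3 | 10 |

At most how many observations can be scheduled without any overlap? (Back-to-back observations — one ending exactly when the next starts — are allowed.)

4

Greedy by earliest finish: after sorting by end time, pick each interval compatible with the last pick.
By end time: (3,4), (4,7), (3,10), (15,17), (18,19), (14,20).
Pick (3,4); next start ≥ 4 → (4,7); next start ≥ 7 → (15,17); next start ≥ 17 → (18,19).
Selected 4 observations.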